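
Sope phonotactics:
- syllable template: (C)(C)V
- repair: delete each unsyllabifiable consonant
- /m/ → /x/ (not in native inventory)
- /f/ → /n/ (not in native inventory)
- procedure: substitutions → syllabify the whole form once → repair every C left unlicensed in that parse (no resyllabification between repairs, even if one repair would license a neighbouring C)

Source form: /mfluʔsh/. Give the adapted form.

Substitution: /m/ → /x/, /f/ → /n/, giving /xnluʔsh/.
Syllabifying with onset maximization leaves /x/, /ʔ/, /s/, /h/ stranded (no codas are permitted; onsets may contain at most 2 consonants).
Deleting the stranded consonants removes /x/, /ʔ/, /s/, /h/.

nlu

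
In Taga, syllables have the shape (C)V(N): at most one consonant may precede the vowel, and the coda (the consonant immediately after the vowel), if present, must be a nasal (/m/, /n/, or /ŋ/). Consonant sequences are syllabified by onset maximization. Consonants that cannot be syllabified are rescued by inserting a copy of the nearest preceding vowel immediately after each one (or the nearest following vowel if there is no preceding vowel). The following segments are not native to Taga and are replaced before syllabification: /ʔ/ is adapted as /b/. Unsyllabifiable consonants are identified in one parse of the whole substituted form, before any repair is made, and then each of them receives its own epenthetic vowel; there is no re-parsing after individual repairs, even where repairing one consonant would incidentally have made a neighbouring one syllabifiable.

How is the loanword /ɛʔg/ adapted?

ɛbɛgɛ

Substitution: /ʔ/ → /b/, giving /ɛbg/.
The consonants /b/, /g/ cannot be parsed into a legal (C)V(N) syllable (only a nasal (/m/, /n/, or /ŋ/) is licensed in coda position; onsets are limited to one consonant).
Each unlicensed consonant becomes the onset of a new syllable: /b/ → /bɛ/, /g/ → /gɛ/.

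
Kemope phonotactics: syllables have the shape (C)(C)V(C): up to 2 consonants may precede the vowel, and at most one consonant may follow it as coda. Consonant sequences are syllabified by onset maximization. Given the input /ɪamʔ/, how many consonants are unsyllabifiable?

1

The consonants /ʔ/ cannot be parsed into a legal (C)(C)V(C) syllable (at most one coda consonant is licensed; onsets may contain at most 2 consonants).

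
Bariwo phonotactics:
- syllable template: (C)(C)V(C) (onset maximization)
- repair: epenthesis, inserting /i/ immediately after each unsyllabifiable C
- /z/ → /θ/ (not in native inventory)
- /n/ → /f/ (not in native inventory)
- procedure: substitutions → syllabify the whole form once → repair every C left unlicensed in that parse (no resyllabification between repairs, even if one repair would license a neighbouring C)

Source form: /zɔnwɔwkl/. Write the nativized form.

θɔfwɔwkili

Substitution: /z/ → /θ/, /n/ → /f/, giving /θɔfwɔwkl/.
The consonants /k/, /l/ cannot be parsed into a legal (C)(C)V(C) syllable (at most one coda consonant is licensed; onsets may contain at most 2 consonants).
Epenthesis after each stranded consonant: /k/ → /ki/, /l/ → /li/.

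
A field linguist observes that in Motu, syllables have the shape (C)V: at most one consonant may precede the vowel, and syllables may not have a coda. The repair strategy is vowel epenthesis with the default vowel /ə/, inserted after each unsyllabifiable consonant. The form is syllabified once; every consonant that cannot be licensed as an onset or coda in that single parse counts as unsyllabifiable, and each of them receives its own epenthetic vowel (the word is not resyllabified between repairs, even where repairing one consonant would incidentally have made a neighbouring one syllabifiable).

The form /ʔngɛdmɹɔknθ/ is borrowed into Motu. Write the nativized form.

ʔənəgɛdəməɹɔkənəθə

The consonants /ʔ/, /n/, /d/, /m/, /k/, /n/, /θ/ cannot be parsed into a legal (C)V syllable (no codas are permitted; onsets are limited to one consonant).
Epenthesis after each stranded consonant: /ʔ/ → /ʔə/, /n/ → /nə/, /d/ → /də/, /m/ → /mə/, /k/ → /kə/, /n/ → /nə/, /θ/ → /θə/.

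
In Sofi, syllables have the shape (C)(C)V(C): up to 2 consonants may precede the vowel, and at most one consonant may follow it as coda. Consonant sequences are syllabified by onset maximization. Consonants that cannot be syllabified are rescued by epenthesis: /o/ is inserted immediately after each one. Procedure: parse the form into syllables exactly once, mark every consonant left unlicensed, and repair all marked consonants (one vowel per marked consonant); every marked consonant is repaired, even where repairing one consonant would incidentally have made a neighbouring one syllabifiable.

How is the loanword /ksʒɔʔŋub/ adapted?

kosʒɔʔŋub

Syllabifying with onset maximization leaves /k/ stranded (at most one coda consonant is licensed; onsets may contain at most 2 consonants).
Inserting the epenthetic vowel yields /k/ → /ko/.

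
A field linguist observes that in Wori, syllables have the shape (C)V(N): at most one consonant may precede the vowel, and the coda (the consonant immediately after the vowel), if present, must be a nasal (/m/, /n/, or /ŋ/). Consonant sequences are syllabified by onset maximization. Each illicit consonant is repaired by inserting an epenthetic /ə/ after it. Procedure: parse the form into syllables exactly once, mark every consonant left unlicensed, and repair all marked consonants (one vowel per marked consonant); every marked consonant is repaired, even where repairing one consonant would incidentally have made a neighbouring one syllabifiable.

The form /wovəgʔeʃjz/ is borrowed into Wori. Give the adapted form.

wovəgəʔeʃəjəzə

Syllabifying with onset maximization leaves /g/, /ʃ/, /j/, /z/ stranded (only a nasal (/m/, /n/, or /ŋ/) is licensed in coda position; onsets are limited to one consonant).
Inserting the epenthetic vowel yields /g/ → /gə/, /ʃ/ → /ʃə/, /j/ → /jə/, /z/ → /zə/.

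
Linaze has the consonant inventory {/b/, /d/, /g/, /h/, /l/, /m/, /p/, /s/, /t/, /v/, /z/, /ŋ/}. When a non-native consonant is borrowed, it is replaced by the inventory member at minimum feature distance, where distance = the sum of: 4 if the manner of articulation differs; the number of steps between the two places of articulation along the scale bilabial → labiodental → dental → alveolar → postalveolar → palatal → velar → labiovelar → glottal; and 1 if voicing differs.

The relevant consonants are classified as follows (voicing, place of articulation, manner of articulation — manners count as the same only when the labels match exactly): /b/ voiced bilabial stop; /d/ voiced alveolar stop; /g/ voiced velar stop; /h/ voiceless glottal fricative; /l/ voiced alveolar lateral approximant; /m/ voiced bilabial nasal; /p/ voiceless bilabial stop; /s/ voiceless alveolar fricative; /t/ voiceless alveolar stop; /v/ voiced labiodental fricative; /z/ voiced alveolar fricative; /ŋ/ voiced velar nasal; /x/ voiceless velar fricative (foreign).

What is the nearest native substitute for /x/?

h

/h/ is closest: same manner (fricative), place distance 2 (velar→glottal), same voicing; total 2. Next closest is /s/ at distance 3.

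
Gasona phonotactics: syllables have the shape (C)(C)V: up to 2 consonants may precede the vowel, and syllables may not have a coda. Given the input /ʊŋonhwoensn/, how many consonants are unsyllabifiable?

Under (C)(C)V, the unsyllabifiable consonants are /n/, /n/, /s/, /n/ (no codas are permitted; onsets may contain at most 2 consonants).

4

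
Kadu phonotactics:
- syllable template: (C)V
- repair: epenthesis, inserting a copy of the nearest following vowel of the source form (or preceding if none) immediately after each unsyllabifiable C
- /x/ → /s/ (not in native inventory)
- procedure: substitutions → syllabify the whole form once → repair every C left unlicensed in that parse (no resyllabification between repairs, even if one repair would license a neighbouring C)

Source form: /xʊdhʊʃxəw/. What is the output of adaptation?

sʊdʊhʊʃəsəwə

Substitution: /x/ → /s/, giving /sʊdhʊʃsəw/.
Syllabifying with onset maximization leaves /d/, /ʃ/, /w/ stranded (no codas are permitted; onsets are limited to one consonant).
Each unlicensed consonant becomes the onset of a new syllable: /d/ → /dʊ/, /ʃ/ → /ʃə/, /w/ → /wə/.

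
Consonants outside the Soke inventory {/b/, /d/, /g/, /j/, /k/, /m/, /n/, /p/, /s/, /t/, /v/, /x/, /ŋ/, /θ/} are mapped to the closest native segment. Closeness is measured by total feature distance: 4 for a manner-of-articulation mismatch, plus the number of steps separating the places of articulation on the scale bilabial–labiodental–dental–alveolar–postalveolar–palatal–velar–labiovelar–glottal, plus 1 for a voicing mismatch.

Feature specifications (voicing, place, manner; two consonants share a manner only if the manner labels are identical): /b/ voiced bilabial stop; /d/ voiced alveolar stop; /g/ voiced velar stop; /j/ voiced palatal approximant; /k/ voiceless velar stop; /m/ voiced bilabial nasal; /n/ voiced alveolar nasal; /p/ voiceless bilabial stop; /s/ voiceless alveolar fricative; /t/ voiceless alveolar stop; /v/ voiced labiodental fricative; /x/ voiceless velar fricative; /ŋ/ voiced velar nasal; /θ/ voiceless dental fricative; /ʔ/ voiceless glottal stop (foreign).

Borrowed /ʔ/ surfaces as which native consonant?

k

/k/ is closest: same manner (stop), place distance 2 (glottal→velar), same voicing; total 2. Next closest is /g/ at distance 3.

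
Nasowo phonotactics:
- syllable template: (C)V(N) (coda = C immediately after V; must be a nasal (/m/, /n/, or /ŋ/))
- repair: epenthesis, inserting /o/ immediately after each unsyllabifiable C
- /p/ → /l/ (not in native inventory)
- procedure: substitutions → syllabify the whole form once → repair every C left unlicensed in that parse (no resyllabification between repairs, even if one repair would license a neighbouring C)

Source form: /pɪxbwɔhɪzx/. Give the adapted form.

lɪxobowɔhɪzoxo

Substitution: /p/ → /l/, giving /lɪxbwɔhɪzx/.
The consonants /x/, /b/, /z/, /x/ cannot be parsed into a legal (C)V(N) syllable (only a nasal (/m/, /n/, or /ŋ/) is licensed in coda position; onsets are limited to one consonant).
Each unlicensed consonant becomes the onset of a new syllable: /x/ → /xo/, /b/ → /bo/, /z/ → /zo/, /x/ → /xo/.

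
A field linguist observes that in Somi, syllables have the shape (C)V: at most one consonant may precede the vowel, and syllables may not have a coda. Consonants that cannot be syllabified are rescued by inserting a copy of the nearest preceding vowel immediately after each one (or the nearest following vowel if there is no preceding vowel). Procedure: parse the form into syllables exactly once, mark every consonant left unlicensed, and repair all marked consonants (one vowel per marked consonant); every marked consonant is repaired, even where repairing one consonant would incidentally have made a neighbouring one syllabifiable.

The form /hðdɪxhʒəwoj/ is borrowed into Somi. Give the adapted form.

hɪðɪdɪxɪhɪʒəwojo

Under (C)V, the unsyllabifiable consonants are /h/, /ð/, /x/, /h/, /j/ (no codas are permitted; onsets are limited to one consonant).
Inserting the epenthetic vowel yields /h/ → /hɪ/, /ð/ → /ðɪ/, /x/ → /xɪ/, /h/ → /hɪ/, /j/ → /jo/.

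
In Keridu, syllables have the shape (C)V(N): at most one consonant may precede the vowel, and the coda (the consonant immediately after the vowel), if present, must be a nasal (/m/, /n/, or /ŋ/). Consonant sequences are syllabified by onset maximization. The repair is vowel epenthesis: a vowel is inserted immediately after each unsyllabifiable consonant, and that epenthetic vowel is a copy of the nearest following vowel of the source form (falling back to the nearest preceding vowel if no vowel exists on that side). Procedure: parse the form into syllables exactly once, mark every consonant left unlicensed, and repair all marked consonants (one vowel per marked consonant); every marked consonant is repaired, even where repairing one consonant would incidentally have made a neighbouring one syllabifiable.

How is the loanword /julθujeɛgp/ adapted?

Syllabifying with onset maximization leaves /l/, /g/, /p/ stranded (only a nasal (/m/, /n/, or /ŋ/) is licensed in coda position; onsets are limited to one consonant).
Each unlicensed consonant becomes the onset of a new syllable: /l/ → /lu/, /g/ → /gɛ/, /p/ → /pɛ/.

juluθujeɛgɛpɛ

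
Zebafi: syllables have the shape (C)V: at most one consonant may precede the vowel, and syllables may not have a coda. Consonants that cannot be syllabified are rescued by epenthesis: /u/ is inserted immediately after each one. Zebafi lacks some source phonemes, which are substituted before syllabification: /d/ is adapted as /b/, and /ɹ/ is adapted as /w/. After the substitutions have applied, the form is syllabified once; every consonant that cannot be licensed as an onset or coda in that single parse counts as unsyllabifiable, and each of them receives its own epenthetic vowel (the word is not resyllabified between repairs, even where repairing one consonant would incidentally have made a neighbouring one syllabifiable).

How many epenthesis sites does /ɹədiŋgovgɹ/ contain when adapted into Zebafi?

After substitution the input is /wəbiŋgovgw/.
The unsyllabifiable consonants are /ŋ/, /v/, /g/, /w/; each receives one epenthetic vowel.

4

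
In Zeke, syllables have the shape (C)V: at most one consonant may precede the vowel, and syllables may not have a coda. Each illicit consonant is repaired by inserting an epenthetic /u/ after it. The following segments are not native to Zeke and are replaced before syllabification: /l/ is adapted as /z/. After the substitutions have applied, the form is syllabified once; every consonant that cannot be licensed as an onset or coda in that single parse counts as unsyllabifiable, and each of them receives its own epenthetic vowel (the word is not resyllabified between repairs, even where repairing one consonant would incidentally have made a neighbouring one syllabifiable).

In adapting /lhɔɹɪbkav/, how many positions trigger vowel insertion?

3

After substitution the input is /zhɔɹɪbkav/.
The unsyllabifiable consonants are /z/, /b/, /v/; each receives one epenthetic vowel.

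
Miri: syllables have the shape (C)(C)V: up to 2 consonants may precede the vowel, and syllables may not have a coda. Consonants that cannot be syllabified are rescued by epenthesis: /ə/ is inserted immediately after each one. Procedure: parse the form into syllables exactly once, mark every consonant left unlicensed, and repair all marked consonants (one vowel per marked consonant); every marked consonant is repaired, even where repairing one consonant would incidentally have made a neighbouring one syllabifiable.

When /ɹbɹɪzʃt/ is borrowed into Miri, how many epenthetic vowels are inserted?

The unsyllabifiable consonants are /ɹ/, /z/, /ʃ/, /t/; each receives one epenthetic vowel.

4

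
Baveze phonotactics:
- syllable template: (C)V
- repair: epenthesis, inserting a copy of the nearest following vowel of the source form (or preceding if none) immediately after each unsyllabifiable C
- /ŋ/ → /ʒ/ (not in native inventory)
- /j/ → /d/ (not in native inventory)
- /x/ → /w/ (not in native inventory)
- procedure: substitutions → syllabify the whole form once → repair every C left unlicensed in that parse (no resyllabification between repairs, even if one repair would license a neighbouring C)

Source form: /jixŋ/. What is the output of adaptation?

Substitution: /j/ → /d/, /x/ → /w/, /ŋ/ → /ʒ/, giving /diwʒ/.
Syllabifying with onset maximization leaves /w/, /ʒ/ stranded (no codas are permitted; onsets are limited to one consonant).
Epenthesis after each stranded consonant: /w/ → /wi/, /ʒ/ → /ʒi/.

diwiʒi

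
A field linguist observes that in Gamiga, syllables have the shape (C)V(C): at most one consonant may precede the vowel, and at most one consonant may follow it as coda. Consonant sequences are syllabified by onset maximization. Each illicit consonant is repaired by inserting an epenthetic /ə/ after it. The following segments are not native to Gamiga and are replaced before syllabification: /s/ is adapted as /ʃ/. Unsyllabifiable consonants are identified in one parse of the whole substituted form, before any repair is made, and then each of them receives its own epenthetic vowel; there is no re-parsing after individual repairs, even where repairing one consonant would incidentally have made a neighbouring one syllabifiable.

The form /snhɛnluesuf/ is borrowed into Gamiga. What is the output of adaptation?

Substitution: /s/ → /ʃ/, giving /ʃnhɛnlueʃuf/.
Under (C)V(C), the unsyllabifiable consonants are /ʃ/, /n/ (at most one coda consonant is licensed; onsets are limited to one consonant).
Each unlicensed consonant becomes the onset of a new syllable: /ʃ/ → /ʃə/, /n/ → /nə/.

ʃənəhɛnlueʃuf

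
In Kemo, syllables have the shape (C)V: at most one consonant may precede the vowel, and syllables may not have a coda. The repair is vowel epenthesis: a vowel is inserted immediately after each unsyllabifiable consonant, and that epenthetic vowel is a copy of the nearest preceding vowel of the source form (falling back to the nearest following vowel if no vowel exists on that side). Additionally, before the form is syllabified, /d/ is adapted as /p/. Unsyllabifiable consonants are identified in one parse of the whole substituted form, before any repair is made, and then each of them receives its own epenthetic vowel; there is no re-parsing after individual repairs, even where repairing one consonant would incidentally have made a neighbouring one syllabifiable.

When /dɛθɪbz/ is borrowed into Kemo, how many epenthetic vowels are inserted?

After substitution the input is /pɛθɪbz/.
The unsyllabifiable consonants are /b/, /z/; each receives one epenthetic vowel.

2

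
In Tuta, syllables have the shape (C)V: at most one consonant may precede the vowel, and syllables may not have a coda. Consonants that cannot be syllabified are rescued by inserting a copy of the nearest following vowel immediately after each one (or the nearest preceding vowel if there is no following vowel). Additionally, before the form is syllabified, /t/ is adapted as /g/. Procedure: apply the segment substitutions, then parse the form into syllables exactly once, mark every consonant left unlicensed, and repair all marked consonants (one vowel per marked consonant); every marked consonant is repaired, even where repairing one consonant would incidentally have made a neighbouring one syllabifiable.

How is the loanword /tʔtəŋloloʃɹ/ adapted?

Substitution: /t/ → /g/, giving /gʔgəŋloloʃɹ/.
The consonants /g/, /ʔ/, /ŋ/, /ʃ/, /ɹ/ cannot be parsed into a legal (C)V syllable (no codas are permitted; onsets are limited to one consonant).
Inserting the epenthetic vowel yields /g/ → /gə/, /ʔ/ → /ʔə/, /ŋ/ → /ŋo/, /ʃ/ → /ʃo/, /ɹ/ → /ɹo/.

gəʔəgəŋololoʃoɹo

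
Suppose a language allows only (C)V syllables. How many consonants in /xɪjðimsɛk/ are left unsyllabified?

3

Under (C)V, the unsyllabifiable consonants are /j/, /m/, /k/ (no codas are permitted; onsets are limited to one consonant).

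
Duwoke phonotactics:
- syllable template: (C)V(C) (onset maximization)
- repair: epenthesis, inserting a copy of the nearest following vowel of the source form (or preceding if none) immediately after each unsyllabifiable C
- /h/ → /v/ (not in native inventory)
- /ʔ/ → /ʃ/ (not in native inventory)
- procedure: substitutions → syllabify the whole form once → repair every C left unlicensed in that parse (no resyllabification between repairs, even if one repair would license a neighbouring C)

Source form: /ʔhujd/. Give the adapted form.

ʃuvujdu

Substitution: /ʔ/ → /ʃ/, /h/ → /v/, giving /ʃvujd/.
The consonants /ʃ/, /d/ cannot be parsed into a legal (C)V(C) syllable (at most one coda consonant is licensed; onsets are limited to one consonant).
Inserting the epenthetic vowel yields /ʃ/ → /ʃu/, /d/ → /du/.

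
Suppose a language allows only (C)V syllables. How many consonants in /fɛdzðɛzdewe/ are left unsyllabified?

3

The consonants /d/, /z/, /z/ cannot be parsed into a legal (C)V syllable (no codas are permitted; onsets are limited to one consonant).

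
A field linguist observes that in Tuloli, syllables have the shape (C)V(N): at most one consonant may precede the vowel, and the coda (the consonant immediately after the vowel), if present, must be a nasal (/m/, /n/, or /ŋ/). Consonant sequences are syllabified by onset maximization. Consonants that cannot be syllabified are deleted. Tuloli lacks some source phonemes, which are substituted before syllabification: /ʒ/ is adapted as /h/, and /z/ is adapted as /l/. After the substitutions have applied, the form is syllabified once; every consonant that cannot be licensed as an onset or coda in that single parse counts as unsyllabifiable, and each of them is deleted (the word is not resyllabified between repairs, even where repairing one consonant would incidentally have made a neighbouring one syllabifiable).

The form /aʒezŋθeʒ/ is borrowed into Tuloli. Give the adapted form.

Substitution: /ʒ/ → /h/, /z/ → /l/, giving /ahelŋθeh/.
Under (C)V(N), the unsyllabifiable consonants are /l/, /ŋ/, /h/ (only a nasal (/m/, /n/, or /ŋ/) is licensed in coda position; onsets are limited to one consonant).
Deleting the stranded consonants removes /l/, /ŋ/, /h/.

aheθe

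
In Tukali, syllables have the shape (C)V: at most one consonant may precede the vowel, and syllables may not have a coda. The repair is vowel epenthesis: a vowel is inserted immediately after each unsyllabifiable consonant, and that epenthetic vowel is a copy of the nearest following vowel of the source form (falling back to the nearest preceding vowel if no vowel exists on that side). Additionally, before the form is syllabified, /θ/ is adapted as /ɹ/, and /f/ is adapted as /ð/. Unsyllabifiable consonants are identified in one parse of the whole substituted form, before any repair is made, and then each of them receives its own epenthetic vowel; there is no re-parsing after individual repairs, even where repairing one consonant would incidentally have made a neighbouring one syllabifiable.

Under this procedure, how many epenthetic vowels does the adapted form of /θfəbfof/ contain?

After substitution the input is /ɹðəbðoð/.
The unsyllabifiable consonants are /ɹ/, /b/, /ð/; each receives one epenthetic vowel.

3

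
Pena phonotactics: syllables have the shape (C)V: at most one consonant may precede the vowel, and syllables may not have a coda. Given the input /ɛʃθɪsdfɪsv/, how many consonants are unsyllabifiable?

Under (C)V, the unsyllabifiable consonants are /ʃ/, /s/, /d/, /s/, /v/ (no codas are permitted; onsets are limited to one consonant).

5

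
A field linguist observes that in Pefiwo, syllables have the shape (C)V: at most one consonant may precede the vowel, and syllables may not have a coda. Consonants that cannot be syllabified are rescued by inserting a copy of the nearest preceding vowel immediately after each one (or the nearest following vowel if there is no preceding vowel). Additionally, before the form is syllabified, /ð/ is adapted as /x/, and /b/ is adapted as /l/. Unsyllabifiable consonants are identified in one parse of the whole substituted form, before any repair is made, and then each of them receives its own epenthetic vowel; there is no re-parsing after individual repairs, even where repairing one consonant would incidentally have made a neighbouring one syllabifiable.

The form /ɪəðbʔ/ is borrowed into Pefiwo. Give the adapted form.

ɪəxələʔə

Substitution: /ð/ → /x/, /b/ → /l/, giving /ɪəxlʔ/.
Syllabifying with onset maximization leaves /x/, /l/, /ʔ/ stranded (no codas are permitted; onsets are limited to one consonant).
Epenthesis after each stranded consonant: /x/ → /xə/, /l/ → /lə/, /ʔ/ → /ʔə/.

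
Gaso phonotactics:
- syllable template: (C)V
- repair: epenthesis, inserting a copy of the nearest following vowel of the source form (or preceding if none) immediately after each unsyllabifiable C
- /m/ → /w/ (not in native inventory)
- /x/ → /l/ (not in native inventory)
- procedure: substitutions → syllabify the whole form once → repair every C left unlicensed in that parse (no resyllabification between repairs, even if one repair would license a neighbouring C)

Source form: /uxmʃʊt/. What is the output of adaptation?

Substitution: /x/ → /l/, /m/ → /w/, giving /ulwʃʊt/.
Syllabifying with onset maximization leaves /l/, /w/, /t/ stranded (no codas are permitted; onsets are limited to one consonant).
Each unlicensed consonant becomes the onset of a new syllable: /l/ → /lʊ/, /w/ → /wʊ/, /t/ → /tʊ/.

ulʊwʊʃʊtʊ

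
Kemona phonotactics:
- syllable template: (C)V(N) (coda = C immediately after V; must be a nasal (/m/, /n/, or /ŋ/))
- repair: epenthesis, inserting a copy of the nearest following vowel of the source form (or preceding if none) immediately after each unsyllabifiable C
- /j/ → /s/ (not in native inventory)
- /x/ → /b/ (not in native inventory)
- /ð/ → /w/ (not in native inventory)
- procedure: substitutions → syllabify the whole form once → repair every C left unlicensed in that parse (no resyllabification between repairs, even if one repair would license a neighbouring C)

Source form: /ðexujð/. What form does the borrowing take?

webusuwu

Substitution: /ð/ → /w/, /x/ → /b/, /j/ → /s/, giving /webusw/.
Syllabifying with onset maximization leaves /s/, /w/ stranded (only a nasal (/m/, /n/, or /ŋ/) is licensed in coda position; onsets are limited to one consonant).
Inserting the epenthetic vowel yields /s/ → /su/, /w/ → /wu/.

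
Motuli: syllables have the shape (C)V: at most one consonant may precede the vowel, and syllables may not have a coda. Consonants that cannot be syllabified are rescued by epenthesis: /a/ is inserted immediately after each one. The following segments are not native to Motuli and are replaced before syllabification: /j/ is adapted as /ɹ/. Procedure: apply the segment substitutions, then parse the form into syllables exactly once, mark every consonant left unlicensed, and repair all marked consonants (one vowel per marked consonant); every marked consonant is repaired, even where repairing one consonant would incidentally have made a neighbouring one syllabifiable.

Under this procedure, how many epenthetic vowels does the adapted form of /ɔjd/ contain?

2

After substitution the input is /ɔɹd/.
The unsyllabifiable consonants are /ɹ/, /d/; each receives one epenthetic vowel.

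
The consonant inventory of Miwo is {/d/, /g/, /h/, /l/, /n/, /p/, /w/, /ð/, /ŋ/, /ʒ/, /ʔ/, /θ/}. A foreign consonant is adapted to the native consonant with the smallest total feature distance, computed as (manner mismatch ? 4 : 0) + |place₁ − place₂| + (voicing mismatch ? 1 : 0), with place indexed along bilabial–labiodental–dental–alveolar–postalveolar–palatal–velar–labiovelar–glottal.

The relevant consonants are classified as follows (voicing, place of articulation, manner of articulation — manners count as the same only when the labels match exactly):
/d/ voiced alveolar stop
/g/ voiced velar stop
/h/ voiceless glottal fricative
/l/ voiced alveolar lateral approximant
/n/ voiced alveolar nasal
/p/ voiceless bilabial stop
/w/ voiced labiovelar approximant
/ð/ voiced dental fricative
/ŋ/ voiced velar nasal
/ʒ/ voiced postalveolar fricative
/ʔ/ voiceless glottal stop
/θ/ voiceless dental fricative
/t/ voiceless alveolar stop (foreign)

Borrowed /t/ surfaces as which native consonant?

/d/ is closest: same manner (stop), place distance 0 (alveolar→alveolar), voicing differs (+1); total 1. Next closest is /p/ at distance 3.

d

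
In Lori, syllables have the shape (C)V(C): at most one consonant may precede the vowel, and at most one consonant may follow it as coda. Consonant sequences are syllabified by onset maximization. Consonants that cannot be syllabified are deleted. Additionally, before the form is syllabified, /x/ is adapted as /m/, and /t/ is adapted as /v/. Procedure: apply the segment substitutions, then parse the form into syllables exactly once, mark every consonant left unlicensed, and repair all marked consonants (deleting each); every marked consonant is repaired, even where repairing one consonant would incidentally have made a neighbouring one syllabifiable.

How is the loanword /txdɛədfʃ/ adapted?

dɛəd

Substitution: /t/ → /v/, /x/ → /m/, giving /vmdɛədfʃ/.
The consonants /v/, /m/, /f/, /ʃ/ cannot be parsed into a legal (C)V(C) syllable (at most one coda consonant is licensed; onsets are limited to one consonant).
Deleting the stranded consonants removes /v/, /m/, /f/, /ʃ/.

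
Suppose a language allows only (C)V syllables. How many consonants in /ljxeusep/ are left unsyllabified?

The consonants /l/, /j/, /p/ cannot be parsed into a legal (C)V syllable (no codas are permitted; onsets are limited to one consonant).

3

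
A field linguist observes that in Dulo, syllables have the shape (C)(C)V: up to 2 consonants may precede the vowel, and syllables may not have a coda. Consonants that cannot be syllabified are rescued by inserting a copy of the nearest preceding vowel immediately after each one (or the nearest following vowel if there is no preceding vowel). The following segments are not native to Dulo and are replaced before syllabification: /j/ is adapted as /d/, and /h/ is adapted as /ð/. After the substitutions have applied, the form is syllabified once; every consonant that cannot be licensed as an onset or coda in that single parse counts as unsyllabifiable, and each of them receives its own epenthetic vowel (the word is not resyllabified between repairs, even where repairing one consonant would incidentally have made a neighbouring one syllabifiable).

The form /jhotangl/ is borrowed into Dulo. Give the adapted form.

Substitution: /j/ → /d/, /h/ → /ð/, giving /dðotangl/.
Under (C)(C)V, the unsyllabifiable consonants are /n/, /g/, /l/ (no codas are permitted; onsets may contain at most 2 consonants).
Each unlicensed consonant becomes the onset of a new syllable: /n/ → /na/, /g/ → /ga/, /l/ → /la/.

dðotanagala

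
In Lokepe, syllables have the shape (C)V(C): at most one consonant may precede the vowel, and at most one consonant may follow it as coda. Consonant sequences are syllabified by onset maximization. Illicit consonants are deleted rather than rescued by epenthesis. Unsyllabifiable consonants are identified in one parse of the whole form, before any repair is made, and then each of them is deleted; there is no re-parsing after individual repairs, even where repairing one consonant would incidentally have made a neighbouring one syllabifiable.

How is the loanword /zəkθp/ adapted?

zək

Under (C)V(C), the unsyllabifiable consonants are /θ/, /p/ (at most one coda consonant is licensed; onsets are limited to one consonant).
Deletion applies to /θ/, /p/.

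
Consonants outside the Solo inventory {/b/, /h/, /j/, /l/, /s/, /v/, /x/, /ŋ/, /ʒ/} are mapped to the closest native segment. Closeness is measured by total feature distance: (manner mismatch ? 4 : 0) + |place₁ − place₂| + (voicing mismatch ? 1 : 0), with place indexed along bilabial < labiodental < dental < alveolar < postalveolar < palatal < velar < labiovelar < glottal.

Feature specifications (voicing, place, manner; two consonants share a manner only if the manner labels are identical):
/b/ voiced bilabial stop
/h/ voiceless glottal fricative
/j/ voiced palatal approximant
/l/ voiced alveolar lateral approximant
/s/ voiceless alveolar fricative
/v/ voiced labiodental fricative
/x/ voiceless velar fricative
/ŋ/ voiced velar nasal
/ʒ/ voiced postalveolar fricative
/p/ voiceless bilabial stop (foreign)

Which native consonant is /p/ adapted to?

/b/ is closest: same manner (stop), place distance 0 (bilabial→bilabial), voicing differs (+1); total 1. Next closest is /v/ at distance 6.

b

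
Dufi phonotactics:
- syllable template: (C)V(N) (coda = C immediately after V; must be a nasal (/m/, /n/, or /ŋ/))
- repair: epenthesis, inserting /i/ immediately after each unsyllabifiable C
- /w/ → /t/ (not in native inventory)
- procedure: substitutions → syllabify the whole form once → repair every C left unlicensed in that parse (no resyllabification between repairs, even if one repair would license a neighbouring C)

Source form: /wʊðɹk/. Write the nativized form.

Substitution: /w/ → /t/, giving /tʊðɹk/.
Syllabifying with onset maximization leaves /ð/, /ɹ/, /k/ stranded (only a nasal (/m/, /n/, or /ŋ/) is licensed in coda position; onsets are limited to one consonant).
Inserting the epenthetic vowel yields /ð/ → /ði/, /ɹ/ → /ɹi/, /k/ → /ki/.

tʊðiɹiki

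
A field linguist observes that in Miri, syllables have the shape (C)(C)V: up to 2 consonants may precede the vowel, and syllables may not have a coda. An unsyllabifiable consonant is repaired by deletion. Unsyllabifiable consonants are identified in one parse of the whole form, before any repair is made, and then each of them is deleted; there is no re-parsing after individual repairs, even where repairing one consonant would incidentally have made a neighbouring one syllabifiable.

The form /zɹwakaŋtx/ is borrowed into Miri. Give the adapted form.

The consonants /z/, /ŋ/, /t/, /x/ cannot be parsed into a legal (C)(C)V syllable (no codas are permitted; onsets may contain at most 2 consonants).
Each unlicensed consonant is deleted: /z/, /ŋ/, /t/, /x/.

ɹwaka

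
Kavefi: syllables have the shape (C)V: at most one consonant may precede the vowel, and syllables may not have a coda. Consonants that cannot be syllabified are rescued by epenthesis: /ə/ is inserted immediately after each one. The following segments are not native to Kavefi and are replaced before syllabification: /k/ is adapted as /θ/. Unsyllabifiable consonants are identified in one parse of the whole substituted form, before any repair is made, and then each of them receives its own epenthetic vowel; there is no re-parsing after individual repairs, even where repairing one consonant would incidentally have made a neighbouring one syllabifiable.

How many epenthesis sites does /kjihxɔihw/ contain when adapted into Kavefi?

4

After substitution the input is /θjihxɔihw/.
The unsyllabifiable consonants are /θ/, /h/, /h/, /w/; each receives one epenthetic vowel.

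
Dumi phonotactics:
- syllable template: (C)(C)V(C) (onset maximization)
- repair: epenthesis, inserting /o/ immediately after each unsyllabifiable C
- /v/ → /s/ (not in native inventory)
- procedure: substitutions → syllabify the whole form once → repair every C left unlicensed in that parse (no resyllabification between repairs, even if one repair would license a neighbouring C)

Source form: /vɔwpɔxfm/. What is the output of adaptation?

sɔwpɔxfomo

Substitution: /v/ → /s/, giving /sɔwpɔxfm/.
Syllabifying with onset maximization leaves /f/, /m/ stranded (at most one coda consonant is licensed; onsets may contain at most 2 consonants).
Inserting the epenthetic vowel yields /f/ → /fo/, /m/ → /mo/.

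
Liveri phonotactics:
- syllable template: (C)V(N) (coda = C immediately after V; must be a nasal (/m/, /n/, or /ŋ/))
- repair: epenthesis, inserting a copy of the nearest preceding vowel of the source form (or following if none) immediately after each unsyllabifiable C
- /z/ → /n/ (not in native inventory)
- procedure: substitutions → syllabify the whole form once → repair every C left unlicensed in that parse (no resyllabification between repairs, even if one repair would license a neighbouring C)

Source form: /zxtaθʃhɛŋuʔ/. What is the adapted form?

naxataθaʃahɛŋuʔu

Substitution: /z/ → /n/, giving /nxtaθʃhɛŋuʔ/.
Under (C)V(N), the unsyllabifiable consonants are /n/, /x/, /θ/, /ʃ/, /ʔ/ (only a nasal (/m/, /n/, or /ŋ/) is licensed in coda position; onsets are limited to one consonant).
Inserting the epenthetic vowel yields /n/ → /na/, /x/ → /xa/, /θ/ → /θa/, /ʃ/ → /ʃa/, /ʔ/ → /ʔu/.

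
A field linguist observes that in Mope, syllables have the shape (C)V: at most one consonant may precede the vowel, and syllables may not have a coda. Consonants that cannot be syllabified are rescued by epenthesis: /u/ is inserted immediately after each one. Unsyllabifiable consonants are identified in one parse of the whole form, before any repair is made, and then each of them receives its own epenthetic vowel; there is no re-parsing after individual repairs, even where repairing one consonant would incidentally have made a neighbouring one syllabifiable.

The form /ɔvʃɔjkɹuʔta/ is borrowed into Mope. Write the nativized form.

ɔvuʃɔjukuɹuʔuta

The consonants /v/, /j/, /k/, /ʔ/ cannot be parsed into a legal (C)V syllable (no codas are permitted; onsets are limited to one consonant).
Inserting the epenthetic vowel yields /v/ → /vu/, /j/ → /ju/, /k/ → /ku/, /ʔ/ → /ʔu/.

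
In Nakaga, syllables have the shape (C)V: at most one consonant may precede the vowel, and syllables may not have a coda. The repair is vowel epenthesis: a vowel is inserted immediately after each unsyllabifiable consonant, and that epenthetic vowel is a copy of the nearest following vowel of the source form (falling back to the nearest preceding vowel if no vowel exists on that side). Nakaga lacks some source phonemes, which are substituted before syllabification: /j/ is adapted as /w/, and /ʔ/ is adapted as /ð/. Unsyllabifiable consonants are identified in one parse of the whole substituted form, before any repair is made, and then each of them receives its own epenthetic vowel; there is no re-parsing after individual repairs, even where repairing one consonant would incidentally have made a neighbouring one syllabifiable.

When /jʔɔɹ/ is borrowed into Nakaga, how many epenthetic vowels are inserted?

2

After substitution the input is /wðɔɹ/.
The unsyllabifiable consonants are /w/, /ɹ/; each receives one epenthetic vowel.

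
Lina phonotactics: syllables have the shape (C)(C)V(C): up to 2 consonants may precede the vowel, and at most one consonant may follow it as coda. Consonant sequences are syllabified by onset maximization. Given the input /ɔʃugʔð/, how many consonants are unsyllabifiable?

2

Syllabifying with onset maximization leaves /ʔ/, /ð/ stranded (at most one coda consonant is licensed; onsets may contain at most 2 consonants).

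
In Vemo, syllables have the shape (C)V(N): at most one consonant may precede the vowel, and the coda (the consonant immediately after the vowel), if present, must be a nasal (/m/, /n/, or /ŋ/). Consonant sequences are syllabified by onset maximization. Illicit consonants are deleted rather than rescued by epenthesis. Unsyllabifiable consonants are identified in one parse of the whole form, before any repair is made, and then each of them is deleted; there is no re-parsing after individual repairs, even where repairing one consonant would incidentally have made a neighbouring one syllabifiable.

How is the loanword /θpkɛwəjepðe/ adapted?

Under (C)V(N), the unsyllabifiable consonants are /θ/, /p/, /p/ (only a nasal (/m/, /n/, or /ŋ/) is licensed in coda position; onsets are limited to one consonant).
Deleting the stranded consonants removes /θ/, /p/, /p/.

kɛwəjeðe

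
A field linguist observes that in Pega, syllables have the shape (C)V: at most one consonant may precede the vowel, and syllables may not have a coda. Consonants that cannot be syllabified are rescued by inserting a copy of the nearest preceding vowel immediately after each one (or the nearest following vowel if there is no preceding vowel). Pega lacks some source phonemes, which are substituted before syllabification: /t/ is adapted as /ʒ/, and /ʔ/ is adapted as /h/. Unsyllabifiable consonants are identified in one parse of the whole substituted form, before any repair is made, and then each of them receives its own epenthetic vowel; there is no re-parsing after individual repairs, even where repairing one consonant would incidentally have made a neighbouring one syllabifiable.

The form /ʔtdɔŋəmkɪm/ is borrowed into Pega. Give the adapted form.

Substitution: /ʔ/ → /h/, /t/ → /ʒ/, giving /hʒdɔŋəmkɪm/.
Under (C)V, the unsyllabifiable consonants are /h/, /ʒ/, /m/, /m/ (no codas are permitted; onsets are limited to one consonant).
Each unlicensed consonant becomes the onset of a new syllable: /h/ → /hɔ/, /ʒ/ → /ʒɔ/, /m/ → /mə/, /m/ → /mɪ/.

hɔʒɔdɔŋəməkɪmɪ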